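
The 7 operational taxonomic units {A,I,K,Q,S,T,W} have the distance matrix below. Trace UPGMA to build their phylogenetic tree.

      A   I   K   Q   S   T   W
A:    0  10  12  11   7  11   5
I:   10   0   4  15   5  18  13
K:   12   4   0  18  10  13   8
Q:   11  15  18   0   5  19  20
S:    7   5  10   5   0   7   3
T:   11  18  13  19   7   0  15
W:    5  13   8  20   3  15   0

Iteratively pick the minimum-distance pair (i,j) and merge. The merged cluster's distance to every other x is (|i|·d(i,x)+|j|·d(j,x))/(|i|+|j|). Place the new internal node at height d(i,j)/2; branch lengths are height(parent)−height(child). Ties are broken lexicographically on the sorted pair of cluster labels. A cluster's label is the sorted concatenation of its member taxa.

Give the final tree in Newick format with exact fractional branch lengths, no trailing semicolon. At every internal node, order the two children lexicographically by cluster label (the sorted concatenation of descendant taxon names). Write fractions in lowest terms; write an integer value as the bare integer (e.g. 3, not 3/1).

((((A:3,(S:3/2,W:3/2):3/2):11/6,(I:2,K:2):17/6):47/30,T:32/5):14/15,Q:22/3)

1. join S+W (d=3) ⇒ SW; edges |S|=3/2, |W|=3/2
  updated: d(A,SW)=6, d(I,SW)=9, d(K,SW)=9, d(Q,SW)=25/2, d(SW,T)=11
2. join I+K (d=4) ⇒ IK; edges |I|=2, |K|=2
  updated: d(A,IK)=11, d(IK,Q)=33/2, d(IK,SW)=9, d(IK,T)=31/2
3. join A+SW (d=6) ⇒ ASW; edges |A|=3, |SW|=3/2
  updated: d(ASW,IK)=29/3, d(ASW,Q)=12, d(ASW,T)=11
4. join ASW+IK (d=29/3) ⇒ AIKSW; edges |ASW|=11/6, |IK|=17/6
  updated: d(AIKSW,Q)=69/5, d(AIKSW,T)=64/5
5. join AIKSW+T (d=64/5) ⇒ AIKSTW; edges |AIKSW|=47/30, |T|=32/5
  updated: d(AIKSTW,Q)=44/3
6. join AIKSTW+Q (d=44/3) ⇒ AIKQSTW; edges |AIKSTW|=14/15, |Q|=22/3
final tree: ((((A:3,(S:3/2,W:3/2):3/2):11/6,(I:2,K:2):17/6):47/30,T:32/5):14/15,Q:22/3)
total length: 162/5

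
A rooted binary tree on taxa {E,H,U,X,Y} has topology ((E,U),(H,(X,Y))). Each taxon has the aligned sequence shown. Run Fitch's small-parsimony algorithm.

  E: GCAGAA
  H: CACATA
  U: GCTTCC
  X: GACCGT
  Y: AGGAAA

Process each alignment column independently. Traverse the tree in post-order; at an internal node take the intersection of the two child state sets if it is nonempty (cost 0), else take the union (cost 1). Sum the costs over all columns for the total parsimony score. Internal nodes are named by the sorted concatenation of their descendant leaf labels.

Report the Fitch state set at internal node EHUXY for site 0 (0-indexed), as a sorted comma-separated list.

EU@0: {G} ∩ {G} = {G} (intersection, +0)
XY@0: {G} ∪ {A} = {A,G} (union, +1)
HXY@0: {C} ∪ {A,G} = {A,C,G} (union, +1)
EHUXY@0: {G} ∩ {A,C,G} = {G} (intersection, +0)
EU@1: {C} ∩ {C} = {C} (intersection, +0)
XY@1: {A} ∪ {G} = {A,G} (union, +1)
HXY@1: {A} ∩ {A,G} = {A} (intersection, +0)
EHUXY@1: {C} ∪ {A} = {A,C} (union, +1)
EU@2: {A} ∪ {T} = {A,T} (union, +1)
XY@2: {C} ∪ {G} = {C,G} (union, +1)
HXY@2: {C} ∩ {C,G} = {C} (intersection, +0)
EHUXY@2: {A,T} ∪ {C} = {A,C,T} (union, +1)
EU@3: {G} ∪ {T} = {G,T} (union, +1)
XY@3: {C} ∪ {A} = {A,C} (union, +1)
HXY@3: {A} ∩ {A,C} = {A} (intersection, +0)
EHUXY@3: {G,T} ∪ {A} = {A,G,T} (union, +1)
EU@4: {A} ∪ {C} = {A,C} (union, +1)
XY@4: {G} ∪ {A} = {A,G} (union, +1)
HXY@4: {T} ∪ {A,G} = {A,G,T} (union, +1)
EHUXY@4: {A,C} ∩ {A,G,T} = {A} (intersection, +0)
EU@5: {A} ∪ {C} = {A,C} (union, +1)
XY@5: {T} ∪ {A} = {A,T} (union, +1)
HXY@5: {A} ∩ {A,T} = {A} (intersection, +0)
EHUXY@5: {A,C} ∩ {A} = {A} (intersection, +0)
per-site changes: [2, 2, 3, 3, 3, 2]; total = 15

G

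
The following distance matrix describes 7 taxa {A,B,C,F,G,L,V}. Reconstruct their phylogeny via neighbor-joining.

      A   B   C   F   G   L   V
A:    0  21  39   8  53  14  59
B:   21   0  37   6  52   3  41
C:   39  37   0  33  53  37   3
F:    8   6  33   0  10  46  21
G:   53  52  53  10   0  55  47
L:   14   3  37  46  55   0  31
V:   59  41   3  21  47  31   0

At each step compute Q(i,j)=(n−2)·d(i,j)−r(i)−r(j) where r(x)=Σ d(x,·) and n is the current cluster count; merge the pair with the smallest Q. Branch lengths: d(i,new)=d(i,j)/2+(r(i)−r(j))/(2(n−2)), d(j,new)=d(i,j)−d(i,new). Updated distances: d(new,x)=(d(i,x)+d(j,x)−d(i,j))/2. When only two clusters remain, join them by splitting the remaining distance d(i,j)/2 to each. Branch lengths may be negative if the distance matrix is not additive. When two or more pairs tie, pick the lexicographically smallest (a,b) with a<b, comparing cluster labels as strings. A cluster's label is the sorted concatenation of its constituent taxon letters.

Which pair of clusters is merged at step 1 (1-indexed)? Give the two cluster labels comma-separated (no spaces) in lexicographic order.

C,V

iteration 1: select C,V (d=3, Q=-389); attach at lengths (3/2, 3/2); label the merged cluster CV
  updated: d(A,CV)=95/2, d(B,CV)=75/2, d(CV,F)=51/2, d(CV,G)=97/2, d(CV,L)=65/2
iteration 2: select F,G (d=10, Q=-274); attach at lengths (-83/8, 163/8); label the merged cluster FG
  updated: d(A,FG)=51/2, d(B,FG)=24, d(CV,FG)=32, d(FG,L)=91/2
iteration 3: select CV,FG (d=32, Q=-361/2); attach at lengths (79/4, 49/4); label the merged cluster CFGV
  updated: d(A,CFGV)=41/2, d(B,CFGV)=59/4, d(CFGV,L)=23
iteration 4: select A,CFGV (d=41/2, Q=-291/4); attach at lengths (153/16, 175/16); label the merged cluster ACFGV
  updated: d(ACFGV,B)=61/8, d(ACFGV,L)=33/4
iteration 5: select ACFGV,B (d=61/8, Q=-151/8); attach at lengths (103/16, 19/16); label the merged cluster ABCFGV
  updated: d(ABCFGV,L)=29/16
iteration 6: select ABCFGV,L (d=29/16); attach at lengths (29/32, 29/32); label the merged cluster ABCFGLV
final tree: (((A:153/16,((C:3/2,V:3/2):79/4,(F:-83/8,G:163/8):49/4):175/16):103/16,B:19/16):29/32,L:29/32)
total length: 1199/16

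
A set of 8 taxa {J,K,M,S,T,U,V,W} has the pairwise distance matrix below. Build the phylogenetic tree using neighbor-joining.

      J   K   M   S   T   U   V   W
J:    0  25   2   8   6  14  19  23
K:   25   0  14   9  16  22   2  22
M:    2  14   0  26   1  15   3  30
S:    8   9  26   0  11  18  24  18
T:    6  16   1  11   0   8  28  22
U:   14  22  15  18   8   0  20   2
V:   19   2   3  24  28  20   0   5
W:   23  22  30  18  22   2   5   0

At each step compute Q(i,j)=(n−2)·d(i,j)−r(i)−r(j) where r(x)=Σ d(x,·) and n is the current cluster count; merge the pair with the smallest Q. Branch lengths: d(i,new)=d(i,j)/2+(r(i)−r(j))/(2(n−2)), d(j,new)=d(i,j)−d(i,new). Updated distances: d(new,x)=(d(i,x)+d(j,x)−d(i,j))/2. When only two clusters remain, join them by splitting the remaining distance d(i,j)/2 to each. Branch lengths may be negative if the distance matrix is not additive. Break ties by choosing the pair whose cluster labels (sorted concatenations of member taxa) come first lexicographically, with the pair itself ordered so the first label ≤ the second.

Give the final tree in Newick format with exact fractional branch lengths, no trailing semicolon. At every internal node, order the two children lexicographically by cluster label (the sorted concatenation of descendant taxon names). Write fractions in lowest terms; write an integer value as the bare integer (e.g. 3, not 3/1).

((((J:41/24,S:151/24):75/32,T:69/32):37/32,((K:19/20,V:21/20):209/32,M:31/32):141/32):327/64,(U:-11/12,W:35/12):327/64)

1. join U+W (d=2, Q=-209) ⇒ UW; edges |U|=-11/12, |W|=35/12
  updated: d(J,UW)=35/2, d(K,UW)=21, d(M,UW)=43/2, d(S,UW)=17, d(T,UW)=14, d(UW,V)=23/2
2. join K+V (d=2, Q=-329/2) ⇒ KV; edges |K|=19/20, |V|=21/20
  updated: d(J,KV)=21, d(KV,M)=15/2, d(KV,S)=31/2, d(KV,T)=21, d(KV,UW)=61/4
3. join KV+M (d=15/2, Q=-433/4) ⇒ KMV; edges |KV|=209/32, |M|=31/32
  updated: d(J,KMV)=31/4, d(KMV,S)=17, d(KMV,T)=29/4, d(KMV,UW)=117/8
4. join J+S (d=8, Q=-273/4) ⇒ JS; edges |J|=41/24, |S|=151/24
  updated: d(JS,KMV)=67/8, d(JS,T)=9/2, d(JS,UW)=53/4
5. join JS+T (d=9/2, Q=-343/8) ⇒ JST; edges |JS|=75/32, |T|=69/32
  updated: d(JST,KMV)=89/16, d(JST,UW)=91/8
6. join JST+KMV (d=89/16, Q=-505/16) ⇒ JKMSTV; edges |JST|=37/32, |KMV|=141/32
  updated: d(JKMSTV,UW)=327/32
7. join JKMSTV+UW (d=327/32) ⇒ JKMSTUVW; edges |JKMSTV|=327/64, |UW|=327/64
final tree: ((((J:41/24,S:151/24):75/32,T:69/32):37/32,((K:19/20,V:21/20):209/32,M:31/32):141/32):327/64,(U:-11/12,W:35/12):327/64)
total length: 1273/32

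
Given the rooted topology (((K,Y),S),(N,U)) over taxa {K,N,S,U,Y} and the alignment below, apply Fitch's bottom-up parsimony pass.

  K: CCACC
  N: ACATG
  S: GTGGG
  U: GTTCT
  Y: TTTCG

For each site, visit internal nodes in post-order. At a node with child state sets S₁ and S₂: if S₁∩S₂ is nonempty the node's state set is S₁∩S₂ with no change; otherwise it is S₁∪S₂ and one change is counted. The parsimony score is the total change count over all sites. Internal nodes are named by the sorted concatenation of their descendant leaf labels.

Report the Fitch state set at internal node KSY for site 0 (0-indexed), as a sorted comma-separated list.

C,G,T

[col 0] KY: children K:{C}, Y:{T} ∪→ {C,T}; cost 1
[col 0] KSY: children KY:{C,T}, S:{G} ∪→ {C,G,T}; cost 1
[col 0] NU: children N:{A}, U:{G} ∪→ {A,G}; cost 1
[col 0] KNSUY: children KSY:{C,G,T}, NU:{A,G} ∩→ {G}; cost 0
[col 1] KY: children K:{C}, Y:{T} ∪→ {C,T}; cost 1
[col 1] KSY: children KY:{C,T}, S:{T} ∩→ {T}; cost 0
[col 1] NU: children N:{C}, U:{T} ∪→ {C,T}; cost 1
[col 1] KNSUY: children KSY:{T}, NU:{C,T} ∩→ {T}; cost 0
[col 2] KY: children K:{A}, Y:{T} ∪→ {A,T}; cost 1
[col 2] KSY: children KY:{A,T}, S:{G} ∪→ {A,G,T}; cost 1
[col 2] NU: children N:{A}, U:{T} ∪→ {A,T}; cost 1
[col 2] KNSUY: children KSY:{A,G,T}, NU:{A,T} ∩→ {A,T}; cost 0
[col 3] KY: children K:{C}, Y:{C} ∩→ {C}; cost 0
[col 3] KSY: children KY:{C}, S:{G} ∪→ {C,G}; cost 1
[col 3] NU: children N:{T}, U:{C} ∪→ {C,T}; cost 1
[col 3] KNSUY: children KSY:{C,G}, NU:{C,T} ∩→ {C}; cost 0
[col 4] KY: children K:{C}, Y:{G} ∪→ {C,G}; cost 1
[col 4] KSY: children KY:{C,G}, S:{G} ∩→ {G}; cost 0
[col 4] NU: children N:{G}, U:{T} ∪→ {G,T}; cost 1
[col 4] KNSUY: children KSY:{G}, NU:{G,T} ∩→ {G}; cost 0
per-site changes: [3, 2, 3, 2, 2]; total = 12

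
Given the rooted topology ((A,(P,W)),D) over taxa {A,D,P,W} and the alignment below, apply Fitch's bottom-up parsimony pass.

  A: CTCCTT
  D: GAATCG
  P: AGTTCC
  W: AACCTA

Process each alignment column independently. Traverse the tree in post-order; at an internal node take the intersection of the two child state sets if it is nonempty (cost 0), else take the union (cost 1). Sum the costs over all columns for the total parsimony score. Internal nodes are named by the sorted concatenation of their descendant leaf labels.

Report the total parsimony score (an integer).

13

PW@0: {A} ∩ {A} = {A} (intersection, +0)
APW@0: {C} ∪ {A} = {A,C} (union, +1)
ADPW@0: {A,C} ∪ {G} = {A,C,G} (union, +1)
PW@1: {G} ∪ {A} = {A,G} (union, +1)
APW@1: {T} ∪ {A,G} = {A,G,T} (union, +1)
ADPW@1: {A,G,T} ∩ {A} = {A} (intersection, +0)
PW@2: {T} ∪ {C} = {C,T} (union, +1)
APW@2: {C} ∩ {C,T} = {C} (intersection, +0)
ADPW@2: {C} ∪ {A} = {A,C} (union, +1)
PW@3: {T} ∪ {C} = {C,T} (union, +1)
APW@3: {C} ∩ {C,T} = {C} (intersection, +0)
ADPW@3: {C} ∪ {T} = {C,T} (union, +1)
PW@4: {C} ∪ {T} = {C,T} (union, +1)
APW@4: {T} ∩ {C,T} = {T} (intersection, +0)
ADPW@4: {T} ∪ {C} = {C,T} (union, +1)
PW@5: {C} ∪ {A} = {A,C} (union, +1)
APW@5: {T} ∪ {A,C} = {A,C,T} (union, +1)
ADPW@5: {A,C,T} ∪ {G} = {A,C,G,T} (union, +1)
per-site changes: [2, 2, 2, 2, 2, 3]; total = 13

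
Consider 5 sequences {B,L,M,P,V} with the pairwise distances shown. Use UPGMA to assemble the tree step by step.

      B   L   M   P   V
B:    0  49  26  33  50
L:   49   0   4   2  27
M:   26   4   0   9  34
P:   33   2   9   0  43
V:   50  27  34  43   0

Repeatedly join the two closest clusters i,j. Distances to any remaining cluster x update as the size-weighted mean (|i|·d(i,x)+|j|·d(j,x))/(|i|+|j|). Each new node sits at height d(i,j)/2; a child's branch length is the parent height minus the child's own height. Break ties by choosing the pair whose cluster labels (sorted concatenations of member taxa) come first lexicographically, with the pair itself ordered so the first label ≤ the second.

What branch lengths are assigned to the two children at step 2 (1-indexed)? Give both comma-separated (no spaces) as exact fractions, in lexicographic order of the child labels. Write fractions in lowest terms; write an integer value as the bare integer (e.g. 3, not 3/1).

9/4,13/4

step 1: merge (L,P) at d=2; branch lengths L→1, P→1; new cluster LP
  updated: d(B,LP)=41, d(LP,M)=13/2, d(LP,V)=35
step 2: merge (LP,M) at d=13/2; branch lengths LP→9/4, M→13/4; new cluster LMP
  updated: d(B,LMP)=36, d(LMP,V)=104/3
step 3: merge (LMP,V) at d=104/3; branch lengths LMP→169/12, V→52/3; new cluster LMPV
  updated: d(B,LMPV)=79/2
step 4: merge (B,LMPV) at d=79/2; branch lengths B→79/4, LMPV→29/12; new cluster BLMPV
final tree: (B:79/4,(((L:1,P:1):9/4,M:13/4):169/12,V:52/3):29/12)
total length: 733/12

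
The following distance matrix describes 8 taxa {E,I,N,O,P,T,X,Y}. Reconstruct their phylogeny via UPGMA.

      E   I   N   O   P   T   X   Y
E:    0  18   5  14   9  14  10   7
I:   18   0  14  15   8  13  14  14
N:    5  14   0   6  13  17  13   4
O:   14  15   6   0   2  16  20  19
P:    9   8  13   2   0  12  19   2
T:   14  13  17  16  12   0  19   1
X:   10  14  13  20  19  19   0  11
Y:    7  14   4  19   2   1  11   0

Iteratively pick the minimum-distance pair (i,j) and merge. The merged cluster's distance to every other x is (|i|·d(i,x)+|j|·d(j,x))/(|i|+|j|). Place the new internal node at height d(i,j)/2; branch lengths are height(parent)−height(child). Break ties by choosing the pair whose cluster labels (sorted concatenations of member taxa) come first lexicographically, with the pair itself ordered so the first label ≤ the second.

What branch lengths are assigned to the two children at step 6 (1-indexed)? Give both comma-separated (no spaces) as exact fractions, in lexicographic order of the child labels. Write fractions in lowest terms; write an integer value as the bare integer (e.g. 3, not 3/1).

step 1: merge (T,Y) at d=1; branch lengths T→1/2, Y→1/2; new cluster TY
  updated: d(E,TY)=21/2, d(I,TY)=27/2, d(N,TY)=21/2, d(O,TY)=35/2, d(P,TY)=7, d(TY,X)=15
step 2: merge (O,P) at d=2; branch lengths O→1, P→1; new cluster OP
  updated: d(E,OP)=23/2, d(I,OP)=23/2, d(N,OP)=19/2, d(OP,TY)=49/4, d(OP,X)=39/2
step 3: merge (E,N) at d=5; branch lengths E→5/2, N→5/2; new cluster EN
  updated: d(EN,I)=16, d(EN,OP)=21/2, d(EN,TY)=21/2, d(EN,X)=23/2
step 4: merge (EN,OP) at d=21/2; branch lengths EN→11/4, OP→17/4; new cluster ENOP
  updated: d(ENOP,I)=55/4, d(ENOP,TY)=91/8, d(ENOP,X)=31/2
step 5: merge (ENOP,TY) at d=91/8; branch lengths ENOP→7/16, TY→83/16; new cluster ENOPTY
  updated: d(ENOPTY,I)=41/3, d(ENOPTY,X)=46/3
step 6: merge (ENOPTY,I) at d=41/3; branch lengths ENOPTY→55/48, I→41/6; new cluster EINOPTY
  updated: d(EINOPTY,X)=106/7
step 7: merge (EINOPTY,X) at d=106/7; branch lengths EINOPTY→31/42, X→53/7; new cluster EINOPTXY
final tree: (((((E:5/2,N:5/2):11/4,(O:1,P:1):17/4):7/16,(T:1/2,Y:1/2):83/16):55/48,I:41/6):31/42,X:53/7)
total length: 12403/336

55/48,41/6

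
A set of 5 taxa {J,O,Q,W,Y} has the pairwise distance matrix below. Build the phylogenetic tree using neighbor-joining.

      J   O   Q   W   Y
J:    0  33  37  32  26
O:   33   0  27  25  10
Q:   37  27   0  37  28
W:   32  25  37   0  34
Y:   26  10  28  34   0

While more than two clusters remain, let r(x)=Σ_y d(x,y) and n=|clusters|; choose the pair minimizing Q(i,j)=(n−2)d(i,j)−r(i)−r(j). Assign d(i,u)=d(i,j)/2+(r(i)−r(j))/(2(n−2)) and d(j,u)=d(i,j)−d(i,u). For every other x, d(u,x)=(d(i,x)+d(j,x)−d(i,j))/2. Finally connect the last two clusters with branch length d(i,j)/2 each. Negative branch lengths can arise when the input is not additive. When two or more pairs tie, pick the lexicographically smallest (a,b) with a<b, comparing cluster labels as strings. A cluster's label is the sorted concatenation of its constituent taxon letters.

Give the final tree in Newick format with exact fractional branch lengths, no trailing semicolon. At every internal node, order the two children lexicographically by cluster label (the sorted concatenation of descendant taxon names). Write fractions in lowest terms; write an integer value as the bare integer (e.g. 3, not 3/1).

(((J:16,W:16):7/2,(O:9/2,Y:11/2):5):35/4,Q:35/4)

1. join O+Y (d=10, Q=-163) ⇒ OY; edges |O|=9/2, |Y|=11/2
  updated: d(J,OY)=49/2, d(OY,Q)=45/2, d(OY,W)=49/2
2. join J+W (d=32, Q=-123) ⇒ JW; edges |J|=16, |W|=16
  updated: d(JW,OY)=17/2, d(JW,Q)=21
3. join JW+OY (d=17/2, Q=-52) ⇒ JOWY; edges |JW|=7/2, |OY|=5
  updated: d(JOWY,Q)=35/2
4. join JOWY+Q (d=35/2) ⇒ JOQWY; edges |JOWY|=35/4, |Q|=35/4
final tree: (((J:16,W:16):7/2,(O:9/2,Y:11/2):5):35/4,Q:35/4)
total length: 68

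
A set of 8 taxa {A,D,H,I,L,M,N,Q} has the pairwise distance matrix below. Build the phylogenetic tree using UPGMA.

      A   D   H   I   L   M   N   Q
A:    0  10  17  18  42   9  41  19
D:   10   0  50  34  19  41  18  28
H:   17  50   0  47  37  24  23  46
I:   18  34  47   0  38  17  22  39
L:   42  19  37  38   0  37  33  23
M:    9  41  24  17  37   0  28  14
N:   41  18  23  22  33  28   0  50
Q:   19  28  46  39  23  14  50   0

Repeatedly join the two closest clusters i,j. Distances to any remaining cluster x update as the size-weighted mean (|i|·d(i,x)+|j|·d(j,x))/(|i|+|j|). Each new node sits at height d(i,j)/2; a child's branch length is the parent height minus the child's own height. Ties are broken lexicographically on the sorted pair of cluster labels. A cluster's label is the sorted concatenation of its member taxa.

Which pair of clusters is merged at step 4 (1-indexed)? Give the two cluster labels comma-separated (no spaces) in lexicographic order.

AMQ,I

iteration 1: select A,M (d=9); attach at lengths (9/2, 9/2); label the merged cluster AM
  updated: d(AM,D)=51/2, d(AM,H)=41/2, d(AM,I)=35/2, d(AM,L)=79/2, d(AM,N)=69/2, d(AM,Q)=33/2
iteration 2: select AM,Q (d=33/2); attach at lengths (15/4, 33/4); label the merged cluster AMQ
  updated: d(AMQ,D)=79/3, d(AMQ,H)=29, d(AMQ,I)=74/3, d(AMQ,L)=34, d(AMQ,N)=119/3
iteration 3: select D,N (d=18); attach at lengths (9, 9); label the merged cluster DN
  updated: d(AMQ,DN)=33, d(DN,H)=73/2, d(DN,I)=28, d(DN,L)=26
iteration 4: select AMQ,I (d=74/3); attach at lengths (49/12, 37/3); label the merged cluster AIMQ
  updated: d(AIMQ,DN)=127/4, d(AIMQ,H)=67/2, d(AIMQ,L)=35
iteration 5: select DN,L (d=26); attach at lengths (4, 13); label the merged cluster DLN
  updated: d(AIMQ,DLN)=197/6, d(DLN,H)=110/3
iteration 6: select AIMQ,DLN (d=197/6); attach at lengths (49/12, 41/12); label the merged cluster ADILMNQ
  updated: d(ADILMNQ,H)=244/7
iteration 7: select ADILMNQ,H (d=244/7); attach at lengths (85/84, 122/7); label the merged cluster ADHILMNQ
final tree: (((((A:9/2,M:9/2):15/4,Q:33/4):49/12,I:37/3):49/12,((D:9,N:9):4,L:13):41/12):85/84,H:122/7)
total length: 1377/14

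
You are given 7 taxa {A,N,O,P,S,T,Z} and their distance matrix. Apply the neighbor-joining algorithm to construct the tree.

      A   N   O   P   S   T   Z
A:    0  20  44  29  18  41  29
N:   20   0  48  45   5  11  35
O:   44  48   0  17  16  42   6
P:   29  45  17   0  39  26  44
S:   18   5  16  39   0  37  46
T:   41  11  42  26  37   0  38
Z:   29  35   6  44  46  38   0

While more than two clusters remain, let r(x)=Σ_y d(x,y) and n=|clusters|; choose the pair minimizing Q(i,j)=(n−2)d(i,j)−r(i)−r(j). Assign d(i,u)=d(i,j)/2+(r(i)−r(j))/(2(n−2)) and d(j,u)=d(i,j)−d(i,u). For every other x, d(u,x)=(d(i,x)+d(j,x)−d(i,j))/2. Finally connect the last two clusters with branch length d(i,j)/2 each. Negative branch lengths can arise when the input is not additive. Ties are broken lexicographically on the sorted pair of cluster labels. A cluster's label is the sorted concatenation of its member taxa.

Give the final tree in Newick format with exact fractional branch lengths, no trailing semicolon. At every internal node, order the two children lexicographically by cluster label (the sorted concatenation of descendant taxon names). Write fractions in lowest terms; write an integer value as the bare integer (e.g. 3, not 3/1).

step 1: merge (O,Z) at d=6, Q=-341; branch lengths O→1/2, Z→11/2; new cluster OZ
  updated: d(A,OZ)=67/2, d(N,OZ)=77/2, d(OZ,P)=55/2, d(OZ,S)=28, d(OZ,T)=37
step 2: merge (N,T) at d=11, Q=-455/2; branch lengths N→23/16, T→153/16; new cluster NT
  updated: d(A,NT)=25, d(NT,OZ)=129/4, d(NT,P)=30, d(NT,S)=31/2
step 3: merge (OZ,P) at d=55/2, Q=-657/4; branch lengths OZ→313/24, P→347/24; new cluster OPZ
  updated: d(A,OPZ)=35/2, d(NT,OPZ)=139/8, d(OPZ,S)=79/4
step 4: merge (A,OPZ) at d=35/2, Q=-641/8; branch lengths A→327/32, OPZ→233/32; new cluster AOPZ
  updated: d(AOPZ,NT)=199/16, d(AOPZ,S)=81/8
step 5: merge (AOPZ,NT) at d=199/16, Q=-609/16; branch lengths AOPZ→113/32, NT→285/32; new cluster ANOPTZ
  updated: d(ANOPTZ,S)=211/32
step 6: merge (ANOPTZ,S) at d=211/32; branch lengths ANOPTZ→211/64, S→211/64; new cluster ANOPSTZ
final tree: (((A:327/32,((O:1/2,Z:11/2):313/24,P:347/24):233/32):113/32,(N:23/16,T:153/16):285/32):211/64,S:211/64)
total length: 2593/32

(((A:327/32,((O:1/2,Z:11/2):313/24,P:347/24):233/32):113/32,(N:23/16,T:153/16):285/32):211/64,S:211/64)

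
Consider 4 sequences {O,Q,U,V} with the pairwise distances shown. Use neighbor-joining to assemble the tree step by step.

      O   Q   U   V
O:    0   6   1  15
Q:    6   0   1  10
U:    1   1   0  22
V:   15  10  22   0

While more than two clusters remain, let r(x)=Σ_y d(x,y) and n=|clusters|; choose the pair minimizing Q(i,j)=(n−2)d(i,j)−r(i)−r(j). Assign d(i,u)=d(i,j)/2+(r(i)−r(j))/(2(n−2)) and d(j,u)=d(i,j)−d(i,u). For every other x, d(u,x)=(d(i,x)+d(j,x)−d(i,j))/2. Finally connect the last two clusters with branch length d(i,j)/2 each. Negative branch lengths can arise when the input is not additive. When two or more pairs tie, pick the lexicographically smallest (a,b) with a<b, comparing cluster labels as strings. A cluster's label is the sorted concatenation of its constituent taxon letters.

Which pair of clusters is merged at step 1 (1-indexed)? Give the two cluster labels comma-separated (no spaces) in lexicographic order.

O,U

1. join O+U (d=1, Q=-44) ⇒ OU; edges |O|=0, |U|=1
  updated: d(OU,Q)=3, d(OU,V)=18
2. join OU+Q (d=3, Q=-31) ⇒ OQU; edges |OU|=11/2, |Q|=-5/2
  updated: d(OQU,V)=25/2
3. join OQU+V (d=25/2) ⇒ OQUV; edges |OQU|=25/4, |V|=25/4
final tree: (((O:0,U:1):11/2,Q:-5/2):25/4,V:25/4)
total length: 33/2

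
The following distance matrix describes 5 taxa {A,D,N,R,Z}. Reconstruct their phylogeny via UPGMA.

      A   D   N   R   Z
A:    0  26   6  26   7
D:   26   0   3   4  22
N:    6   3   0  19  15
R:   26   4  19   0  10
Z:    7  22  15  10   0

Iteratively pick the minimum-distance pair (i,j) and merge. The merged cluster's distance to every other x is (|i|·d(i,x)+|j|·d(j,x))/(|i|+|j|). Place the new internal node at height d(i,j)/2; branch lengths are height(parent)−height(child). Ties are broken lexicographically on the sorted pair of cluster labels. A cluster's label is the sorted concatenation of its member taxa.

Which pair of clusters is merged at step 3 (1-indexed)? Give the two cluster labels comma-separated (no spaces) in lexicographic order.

iteration 1: select D,N (d=3); attach at lengths (3/2, 3/2); label the merged cluster DN
  updated: d(A,DN)=16, d(DN,R)=23/2, d(DN,Z)=37/2
iteration 2: select A,Z (d=7); attach at lengths (7/2, 7/2); label the merged cluster AZ
  updated: d(AZ,DN)=69/4, d(AZ,R)=18
iteration 3: select DN,R (d=23/2); attach at lengths (17/4, 23/4); label the merged cluster DNR
  updated: d(AZ,DNR)=35/2
iteration 4: select AZ,DNR (d=35/2); attach at lengths (21/4, 3); label the merged cluster ADNRZ
final tree: ((A:7/2,Z:7/2):21/4,((D:3/2,N:3/2):17/4,R:23/4):3)
total length: 113/4

DN,R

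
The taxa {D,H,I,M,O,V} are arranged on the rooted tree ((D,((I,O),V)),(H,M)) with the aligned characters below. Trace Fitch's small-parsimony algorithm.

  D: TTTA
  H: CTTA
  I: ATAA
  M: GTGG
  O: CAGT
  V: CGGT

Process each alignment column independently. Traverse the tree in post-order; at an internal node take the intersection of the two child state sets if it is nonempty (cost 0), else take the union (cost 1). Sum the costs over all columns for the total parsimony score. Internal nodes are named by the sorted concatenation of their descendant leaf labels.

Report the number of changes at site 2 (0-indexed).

site 0, node IO: I={A} ∪ O={C} → {A,C} (+1)
site 0, node IOV: IO={A,C} ∩ V={C} → {C} (+0)
site 0, node DIOV: D={T} ∪ IOV={C} → {C,T} (+1)
site 0, node HM: H={C} ∪ M={G} → {C,G} (+1)
site 0, node DHIMOV: DIOV={C,T} ∩ HM={C,G} → {C} (+0)
site 1, node IO: I={T} ∪ O={A} → {A,T} (+1)
site 1, node IOV: IO={A,T} ∪ V={G} → {A,G,T} (+1)
site 1, node DIOV: D={T} ∩ IOV={A,G,T} → {T} (+0)
site 1, node HM: H={T} ∩ M={T} → {T} (+0)
site 1, node DHIMOV: DIOV={T} ∩ HM={T} → {T} (+0)
site 2, node IO: I={A} ∪ O={G} → {A,G} (+1)
site 2, node IOV: IO={A,G} ∩ V={G} → {G} (+0)
site 2, node DIOV: D={T} ∪ IOV={G} → {G,T} (+1)
site 2, node HM: H={T} ∪ M={G} → {G,T} (+1)
site 2, node DHIMOV: DIOV={G,T} ∩ HM={G,T} → {G,T} (+0)
site 3, node IO: I={A} ∪ O={T} → {A,T} (+1)
site 3, node IOV: IO={A,T} ∩ V={T} → {T} (+0)
site 3, node DIOV: D={A} ∪ IOV={T} → {A,T} (+1)
site 3, node HM: H={A} ∪ M={G} → {A,G} (+1)
site 3, node DHIMOV: DIOV={A,T} ∩ HM={A,G} → {A} (+0)
per-site changes: [3, 2, 3, 3]; total = 11

3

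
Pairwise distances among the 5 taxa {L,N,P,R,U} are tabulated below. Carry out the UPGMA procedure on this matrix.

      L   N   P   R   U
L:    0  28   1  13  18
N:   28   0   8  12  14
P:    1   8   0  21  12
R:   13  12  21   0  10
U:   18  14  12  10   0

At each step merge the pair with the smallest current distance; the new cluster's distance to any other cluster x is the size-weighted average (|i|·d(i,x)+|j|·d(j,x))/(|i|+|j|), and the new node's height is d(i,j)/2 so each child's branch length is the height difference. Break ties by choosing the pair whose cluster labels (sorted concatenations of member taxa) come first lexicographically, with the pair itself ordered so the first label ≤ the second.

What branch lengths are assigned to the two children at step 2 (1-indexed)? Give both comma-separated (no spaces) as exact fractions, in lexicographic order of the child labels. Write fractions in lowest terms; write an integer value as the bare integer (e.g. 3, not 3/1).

step 1: merge (L,P) at d=1; branch lengths L→1/2, P→1/2; new cluster LP
  updated: d(LP,N)=18, d(LP,R)=17, d(LP,U)=15
step 2: merge (R,U) at d=10; branch lengths R→5, U→5; new cluster RU
  updated: d(LP,RU)=16, d(N,RU)=13
step 3: merge (N,RU) at d=13; branch lengths N→13/2, RU→3/2; new cluster NRU
  updated: d(LP,NRU)=50/3
step 4: merge (LP,NRU) at d=50/3; branch lengths LP→47/6, NRU→11/6; new cluster LNPRU
final tree: ((L:1/2,P:1/2):47/6,(N:13/2,(R:5,U:5):3/2):11/6)
total length: 86/3

5,5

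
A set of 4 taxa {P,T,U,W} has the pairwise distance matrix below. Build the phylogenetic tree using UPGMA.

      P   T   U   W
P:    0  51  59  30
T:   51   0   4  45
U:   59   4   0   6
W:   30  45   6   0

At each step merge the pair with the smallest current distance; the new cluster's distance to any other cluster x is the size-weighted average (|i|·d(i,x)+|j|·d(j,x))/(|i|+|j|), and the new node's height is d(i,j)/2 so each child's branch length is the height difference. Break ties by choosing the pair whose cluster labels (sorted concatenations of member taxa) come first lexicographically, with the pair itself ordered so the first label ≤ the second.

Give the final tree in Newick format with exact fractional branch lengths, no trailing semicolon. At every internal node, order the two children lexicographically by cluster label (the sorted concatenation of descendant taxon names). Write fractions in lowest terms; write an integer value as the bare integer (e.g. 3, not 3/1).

iteration 1: select T,U (d=4); attach at lengths (2, 2); label the merged cluster TU
  updated: d(P,TU)=55, d(TU,W)=51/2
iteration 2: select TU,W (d=51/2); attach at lengths (43/4, 51/4); label the merged cluster TUW
  updated: d(P,TUW)=140/3
iteration 3: select P,TUW (d=140/3); attach at lengths (70/3, 127/12); label the merged cluster PTUW
final tree: (P:70/3,((T:2,U:2):43/4,W:51/4):127/12)
total length: 737/12

(P:70/3,((T:2,U:2):43/4,W:51/4):127/12)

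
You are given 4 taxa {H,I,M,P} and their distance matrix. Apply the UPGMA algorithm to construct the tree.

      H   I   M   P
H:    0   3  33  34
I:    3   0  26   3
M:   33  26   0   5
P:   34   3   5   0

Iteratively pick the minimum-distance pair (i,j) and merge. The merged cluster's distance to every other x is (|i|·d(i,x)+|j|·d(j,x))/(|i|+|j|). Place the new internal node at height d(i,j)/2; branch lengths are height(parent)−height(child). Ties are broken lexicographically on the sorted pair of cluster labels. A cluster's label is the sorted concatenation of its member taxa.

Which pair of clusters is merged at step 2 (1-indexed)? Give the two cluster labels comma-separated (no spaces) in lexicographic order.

iteration 1: select H,I (d=3); attach at lengths (3/2, 3/2); label the merged cluster HI
  updated: d(HI,M)=59/2, d(HI,P)=37/2
iteration 2: select M,P (d=5); attach at lengths (5/2, 5/2); label the merged cluster MP
  updated: d(HI,MP)=24
iteration 3: select HI,MP (d=24); attach at lengths (21/2, 19/2); label the merged cluster HIMP
final tree: ((H:3/2,I:3/2):21/2,(M:5/2,P:5/2):19/2)
total length: 28

M,P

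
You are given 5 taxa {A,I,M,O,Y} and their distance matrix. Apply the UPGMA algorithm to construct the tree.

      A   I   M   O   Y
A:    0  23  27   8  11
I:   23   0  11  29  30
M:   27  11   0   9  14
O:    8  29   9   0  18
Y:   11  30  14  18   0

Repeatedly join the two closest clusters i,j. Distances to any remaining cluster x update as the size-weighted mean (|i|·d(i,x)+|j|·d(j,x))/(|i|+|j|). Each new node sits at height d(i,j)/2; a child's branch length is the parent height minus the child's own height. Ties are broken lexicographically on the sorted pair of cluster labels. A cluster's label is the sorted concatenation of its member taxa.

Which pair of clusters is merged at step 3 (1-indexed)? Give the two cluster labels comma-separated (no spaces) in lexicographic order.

AO,Y

iteration 1: select A,O (d=8); attach at lengths (4, 4); label the merged cluster AO
  updated: d(AO,I)=26, d(AO,M)=18, d(AO,Y)=29/2
iteration 2: select I,M (d=11); attach at lengths (11/2, 11/2); label the merged cluster IM
  updated: d(AO,IM)=22, d(IM,Y)=22
iteration 3: select AO,Y (d=29/2); attach at lengths (13/4, 29/4); label the merged cluster AOY
  updated: d(AOY,IM)=22
iteration 4: select AOY,IM (d=22); attach at lengths (15/4, 11/2); label the merged cluster AIMOY
final tree: (((A:4,O:4):13/4,Y:29/4):15/4,(I:11/2,M:11/2):11/2)
total length: 155/4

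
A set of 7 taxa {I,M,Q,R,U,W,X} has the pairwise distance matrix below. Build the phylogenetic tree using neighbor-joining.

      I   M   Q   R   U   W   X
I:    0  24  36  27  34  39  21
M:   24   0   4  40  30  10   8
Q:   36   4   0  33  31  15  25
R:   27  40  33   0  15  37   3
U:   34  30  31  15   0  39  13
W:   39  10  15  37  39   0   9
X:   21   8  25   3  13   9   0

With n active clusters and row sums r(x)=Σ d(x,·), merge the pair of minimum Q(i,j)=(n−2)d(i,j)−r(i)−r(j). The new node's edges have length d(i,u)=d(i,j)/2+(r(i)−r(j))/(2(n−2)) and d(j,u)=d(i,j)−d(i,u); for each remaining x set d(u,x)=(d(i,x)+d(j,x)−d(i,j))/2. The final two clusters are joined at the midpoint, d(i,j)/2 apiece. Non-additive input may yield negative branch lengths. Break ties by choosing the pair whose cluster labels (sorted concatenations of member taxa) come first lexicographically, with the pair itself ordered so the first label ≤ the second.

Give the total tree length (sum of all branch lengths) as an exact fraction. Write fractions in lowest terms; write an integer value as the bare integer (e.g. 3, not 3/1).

1. join R+U (d=15, Q=-242) ⇒ RU; edges |R|=34/5, |U|=41/5
  updated: d(I,RU)=23, d(M,RU)=55/2, d(Q,RU)=49/2, d(RU,W)=61/2, d(RU,X)=1/2
2. join RU+X (d=1/2, Q=-335/2) ⇒ RUX; edges |RU|=89/16, |X|=-81/16
  updated: d(I,RUX)=87/4, d(M,RUX)=35/2, d(Q,RUX)=49/2, d(RUX,W)=39/2
3. join I+RUX (d=87/4, Q=-555/4) ⇒ IRUX; edges |I|=137/8, |RUX|=37/8
  updated: d(IRUX,M)=79/8, d(IRUX,Q)=155/8, d(IRUX,W)=147/8
4. join IRUX+W (d=147/8, Q=-217/4) ⇒ IRUWX; edges |IRUX|=41/4, |W|=65/8
  updated: d(IRUWX,M)=3/4, d(IRUWX,Q)=8
5. join IRUWX+M (d=3/4, Q=-51/4) ⇒ IMRUWX; edges |IRUWX|=19/8, |M|=-13/8
  updated: d(IMRUWX,Q)=45/8
6. join IMRUWX+Q (d=45/8) ⇒ IMQRUWX; edges |IMRUWX|=45/16, |Q|=45/16
final tree: ((((I:137/8,((R:34/5,U:41/5):89/16,X:-81/16):37/8):41/4,W:65/8):19/8,M:-13/8):45/16,Q:45/16)
total length: 62

62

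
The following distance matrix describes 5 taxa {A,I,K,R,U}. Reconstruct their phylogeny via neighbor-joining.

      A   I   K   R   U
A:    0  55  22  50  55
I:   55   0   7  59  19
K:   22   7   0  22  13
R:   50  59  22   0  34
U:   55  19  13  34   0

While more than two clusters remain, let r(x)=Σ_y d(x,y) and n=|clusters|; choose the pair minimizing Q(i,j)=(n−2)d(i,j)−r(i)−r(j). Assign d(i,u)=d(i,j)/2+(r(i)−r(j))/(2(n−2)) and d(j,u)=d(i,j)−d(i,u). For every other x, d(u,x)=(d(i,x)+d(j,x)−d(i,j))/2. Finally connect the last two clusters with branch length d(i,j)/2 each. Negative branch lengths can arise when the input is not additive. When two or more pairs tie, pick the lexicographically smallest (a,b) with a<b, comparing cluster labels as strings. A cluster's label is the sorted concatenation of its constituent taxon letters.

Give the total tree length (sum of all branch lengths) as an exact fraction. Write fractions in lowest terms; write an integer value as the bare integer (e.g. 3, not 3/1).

1. join I+U (d=19, Q=-204) ⇒ IU; edges |I|=38/3, |U|=19/3
  updated: d(A,IU)=91/2, d(IU,K)=1/2, d(IU,R)=37
2. join A+R (d=50, Q=-253/2) ⇒ AR; edges |A|=217/8, |R|=183/8
  updated: d(AR,IU)=65/4, d(AR,K)=-3
3. join AR+IU (d=65/4, Q=-55/4) ⇒ AIRU; edges |AR|=51/8, |IU|=79/8
  updated: d(AIRU,K)=-75/8
4. join AIRU+K (d=-75/8) ⇒ AIKRU; edges |AIRU|=-75/16, |K|=-75/16
final tree: (((A:217/8,R:183/8):51/8,(I:38/3,U:19/3):79/8):-75/16,K:-75/16)
total length: 607/8

607/8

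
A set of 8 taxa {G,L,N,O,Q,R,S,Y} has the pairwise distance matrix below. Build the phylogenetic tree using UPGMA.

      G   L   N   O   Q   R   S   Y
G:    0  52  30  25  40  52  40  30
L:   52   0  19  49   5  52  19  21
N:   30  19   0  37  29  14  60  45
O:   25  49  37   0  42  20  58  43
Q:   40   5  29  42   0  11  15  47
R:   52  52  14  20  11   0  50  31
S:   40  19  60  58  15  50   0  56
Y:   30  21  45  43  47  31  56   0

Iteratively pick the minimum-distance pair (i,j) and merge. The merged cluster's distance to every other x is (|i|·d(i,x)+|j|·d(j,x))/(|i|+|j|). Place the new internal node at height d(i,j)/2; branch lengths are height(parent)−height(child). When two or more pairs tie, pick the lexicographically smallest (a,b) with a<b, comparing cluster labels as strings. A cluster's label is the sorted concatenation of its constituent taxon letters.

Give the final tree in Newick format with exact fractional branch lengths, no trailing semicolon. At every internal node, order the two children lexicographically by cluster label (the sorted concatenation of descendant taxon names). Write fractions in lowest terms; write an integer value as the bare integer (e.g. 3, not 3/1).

((((G:25/2,O:25/2):39/8,(N:7,R:7):83/8):5/4,Y:149/8):269/120,((L:5/2,Q:5/2):6,S:17/2):371/30)

iteration 1: select L,Q (d=5); attach at lengths (5/2, 5/2); label the merged cluster LQ
  updated: d(G,LQ)=46, d(LQ,N)=24, d(LQ,O)=91/2, d(LQ,R)=63/2, d(LQ,S)=17, d(LQ,Y)=34
iteration 2: select N,R (d=14); attach at lengths (7, 7); label the merged cluster NR
  updated: d(G,NR)=41, d(LQ,NR)=111/4, d(NR,O)=57/2, d(NR,S)=55, d(NR,Y)=38
iteration 3: select LQ,S (d=17); attach at lengths (6, 17/2); label the merged cluster LQS
  updated: d(G,LQS)=44, d(LQS,NR)=221/6, d(LQS,O)=149/3, d(LQS,Y)=124/3
iteration 4: select G,O (d=25); attach at lengths (25/2, 25/2); label the merged cluster GO
  updated: d(GO,LQS)=281/6, d(GO,NR)=139/4, d(GO,Y)=73/2
iteration 5: select GO,NR (d=139/4); attach at lengths (39/8, 83/8); label the merged cluster GNOR
  updated: d(GNOR,LQS)=251/6, d(GNOR,Y)=149/4
iteration 6: select GNOR,Y (d=149/4); attach at lengths (5/4, 149/8); label the merged cluster GNORY
  updated: d(GNORY,LQS)=626/15
iteration 7: select GNORY,LQS (d=626/15); attach at lengths (269/120, 371/30); label the merged cluster GLNOQRSY
final tree: ((((G:25/2,O:25/2):39/8,(N:7,R:7):83/8):5/4,Y:149/8):269/120,((L:5/2,Q:5/2):6,S:17/2):371/30)
total length: 3247/30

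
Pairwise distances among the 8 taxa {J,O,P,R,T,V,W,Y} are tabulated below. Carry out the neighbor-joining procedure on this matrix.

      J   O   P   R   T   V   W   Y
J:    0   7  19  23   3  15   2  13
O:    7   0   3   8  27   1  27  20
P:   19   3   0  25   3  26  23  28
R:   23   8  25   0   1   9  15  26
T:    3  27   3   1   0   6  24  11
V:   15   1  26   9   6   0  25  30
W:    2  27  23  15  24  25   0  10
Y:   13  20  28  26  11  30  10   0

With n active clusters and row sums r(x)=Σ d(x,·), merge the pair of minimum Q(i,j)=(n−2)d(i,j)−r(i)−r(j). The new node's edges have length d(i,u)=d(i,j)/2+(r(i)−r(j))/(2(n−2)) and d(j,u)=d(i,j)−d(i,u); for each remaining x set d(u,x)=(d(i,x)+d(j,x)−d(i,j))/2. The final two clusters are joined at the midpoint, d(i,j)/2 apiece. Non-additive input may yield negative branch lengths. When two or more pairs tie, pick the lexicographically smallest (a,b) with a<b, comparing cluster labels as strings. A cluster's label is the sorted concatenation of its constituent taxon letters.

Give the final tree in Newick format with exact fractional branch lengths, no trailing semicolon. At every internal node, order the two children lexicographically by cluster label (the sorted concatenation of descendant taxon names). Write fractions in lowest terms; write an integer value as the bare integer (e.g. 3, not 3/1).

(((((J:-1,(W:4,Y:6):7/2):7,(O:-13/8,P:37/8):13/2):7/2,V:9/2):5/2,R:23/8):-15/16,T:-15/16)

step 1: merge (W,Y) at d=10, Q=-204; branch lengths W→4, Y→6; new cluster WY
  updated: d(J,WY)=5/2, d(O,WY)=37/2, d(P,WY)=41/2, d(R,WY)=31/2, d(T,WY)=25/2, d(V,WY)=45/2
step 2: merge (J,WY) at d=5/2, Q=-149; branch lengths J→-1, WY→7/2; new cluster JWY
  updated: d(JWY,O)=23/2, d(JWY,P)=37/2, d(JWY,R)=18, d(JWY,T)=13/2, d(JWY,V)=35/2
step 3: merge (O,P) at d=3, Q=-114; branch lengths O→-13/8, P→37/8; new cluster OP
  updated: d(JWY,OP)=27/2, d(OP,R)=15, d(OP,T)=27/2, d(OP,V)=12
step 4: merge (JWY,OP) at d=27/2, Q=-69; branch lengths JWY→7, OP→13/2; new cluster JOPWY
  updated: d(JOPWY,R)=39/4, d(JOPWY,T)=13/4, d(JOPWY,V)=8
step 5: merge (JOPWY,V) at d=8, Q=-28; branch lengths JOPWY→7/2, V→9/2; new cluster JOPVWY
  updated: d(JOPVWY,R)=43/8, d(JOPVWY,T)=5/8
step 6: merge (JOPVWY,R) at d=43/8, Q=-7; branch lengths JOPVWY→5/2, R→23/8; new cluster JOPRVWY
  updated: d(JOPRVWY,T)=-15/8
step 7: merge (JOPRVWY,T) at d=-15/8; branch lengths JOPRVWY→-15/16, T→-15/16; new cluster JOPRTVWY
final tree: (((((J:-1,(W:4,Y:6):7/2):7,(O:-13/8,P:37/8):13/2):7/2,V:9/2):5/2,R:23/8):-15/16,T:-15/16)
total length: 81/2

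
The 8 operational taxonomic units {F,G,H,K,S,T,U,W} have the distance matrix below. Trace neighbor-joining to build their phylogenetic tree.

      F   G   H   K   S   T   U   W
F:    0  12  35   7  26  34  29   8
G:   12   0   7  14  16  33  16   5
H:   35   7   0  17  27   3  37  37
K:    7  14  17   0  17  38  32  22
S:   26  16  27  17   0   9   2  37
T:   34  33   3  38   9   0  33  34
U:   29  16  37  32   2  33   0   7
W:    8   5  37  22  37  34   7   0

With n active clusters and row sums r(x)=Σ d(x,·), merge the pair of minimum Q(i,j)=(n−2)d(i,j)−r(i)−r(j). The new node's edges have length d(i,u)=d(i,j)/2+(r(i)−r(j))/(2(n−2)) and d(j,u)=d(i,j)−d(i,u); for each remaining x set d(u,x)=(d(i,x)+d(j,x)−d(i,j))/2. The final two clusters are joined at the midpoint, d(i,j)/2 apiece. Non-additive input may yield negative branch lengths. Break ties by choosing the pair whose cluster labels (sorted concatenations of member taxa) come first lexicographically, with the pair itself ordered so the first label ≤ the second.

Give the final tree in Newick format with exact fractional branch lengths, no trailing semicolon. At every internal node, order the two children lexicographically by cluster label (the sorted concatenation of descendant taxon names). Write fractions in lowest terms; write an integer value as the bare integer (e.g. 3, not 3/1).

1. join H+T (d=3, Q=-329) ⇒ HT; edges |H|=-1/4, |T|=13/4
  updated: d(F,HT)=33, d(G,HT)=37/2, d(HT,K)=26, d(HT,S)=33/2, d(HT,U)=67/2, d(HT,W)=34
2. join S+U (d=2, Q=-224) ⇒ SU; edges |S|=1/2, |U|=3/2
  updated: d(F,SU)=53/2, d(G,SU)=15, d(HT,SU)=24, d(K,SU)=47/2, d(SU,W)=21
3. join F+K (d=7, Q=-151) ⇒ FK; edges |F|=11/4, |K|=17/4
  updated: d(FK,G)=19/2, d(FK,HT)=26, d(FK,SU)=43/2, d(FK,W)=23/2
4. join HT+SU (d=24, Q=-112) ⇒ HSTU; edges |HT|=31/2, |SU|=17/2
  updated: d(FK,HSTU)=47/4, d(G,HSTU)=19/4, d(HSTU,W)=31/2
5. join FK+W (d=23/2, Q=-167/4) ⇒ FKW; edges |FK|=95/16, |W|=89/16
  updated: d(FKW,G)=3/2, d(FKW,HSTU)=63/8
6. join FKW+G (d=3/2, Q=-113/8) ⇒ FGKW; edges |FKW|=37/16, |G|=-13/16
  updated: d(FGKW,HSTU)=89/16
7. join FGKW+HSTU (d=89/16) ⇒ FGHKSTUW; edges |FGKW|=89/32, |HSTU|=89/32
final tree: ((((F:11/4,K:17/4):95/16,W:89/16):37/16,G:-13/16):89/32,((H:-1/4,T:13/4):31/2,(S:1/2,U:3/2):17/2):89/32)
total length: 873/16

((((F:11/4,K:17/4):95/16,W:89/16):37/16,G:-13/16):89/32,((H:-1/4,T:13/4):31/2,(S:1/2,U:3/2):17/2):89/32)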